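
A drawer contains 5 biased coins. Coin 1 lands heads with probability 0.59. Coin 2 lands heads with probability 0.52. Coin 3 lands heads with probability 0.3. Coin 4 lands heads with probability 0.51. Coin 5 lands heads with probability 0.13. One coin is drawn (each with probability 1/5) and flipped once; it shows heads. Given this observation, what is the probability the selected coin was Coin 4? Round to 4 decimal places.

Posterior probability ≈ 0.2488

P(heads|C1) = 0.59; P(heads|C2) = 0.52; P(heads|C3) = 0.3; P(heads|C4) = 0.51; P(heads|C5) = 0.13.
Prior × likelihood for each source: 0.2·0.59=0.1180, 0.2·0.52=0.1040, 0.2·0.3=0.06000, 0.2·0.51=0.1020, 0.2·0.13=0.02600. Summing gives P(heads) = 0.41000.
P(Coin 4 | heads) = 0.1020 / 0.41000 = 0.2488.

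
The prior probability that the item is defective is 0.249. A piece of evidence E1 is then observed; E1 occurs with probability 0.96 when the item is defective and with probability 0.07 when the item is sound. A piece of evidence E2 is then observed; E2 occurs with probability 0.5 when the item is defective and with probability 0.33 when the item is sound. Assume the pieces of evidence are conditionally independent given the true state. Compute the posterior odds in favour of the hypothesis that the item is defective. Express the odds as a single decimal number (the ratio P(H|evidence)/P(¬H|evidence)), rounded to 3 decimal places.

Prior odds = 0.249/(1−0.249) = 0.33156. In log-odds, ln(0.33156) = -1.1040.
Add log likelihood ratios: ln(13.714) + ln(1.5152) = 3.0340.
Posterior log-odds = 1.9300, so posterior odds = exp(1.9300) = 6.8895.

Posterior odds ≈ 6.890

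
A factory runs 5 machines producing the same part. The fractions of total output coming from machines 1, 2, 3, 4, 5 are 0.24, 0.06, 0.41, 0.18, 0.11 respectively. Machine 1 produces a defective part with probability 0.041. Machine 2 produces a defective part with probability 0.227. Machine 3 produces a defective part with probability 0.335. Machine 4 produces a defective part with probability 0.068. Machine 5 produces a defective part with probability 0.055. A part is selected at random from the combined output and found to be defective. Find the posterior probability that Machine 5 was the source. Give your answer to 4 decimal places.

P(defective|M1) = 0.041; P(defective|M2) = 0.227; P(defective|M3) = 0.335; P(defective|M4) = 0.068; P(defective|M5) = 0.055.
Prior × likelihood for each source: 0.24·0.041=0.009840, 0.06·0.227=0.01362, 0.41·0.335=0.1373, 0.18·0.068=0.01224, 0.11·0.055=0.006050. Summing gives P(defective) = 0.17910.
P(Machine 5 | defective) = 0.006050 / 0.17910 = 0.0338.

Posterior probability ≈ 0.0338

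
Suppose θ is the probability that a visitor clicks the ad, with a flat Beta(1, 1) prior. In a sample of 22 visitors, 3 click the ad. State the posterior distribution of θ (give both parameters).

Posterior: Beta(4, 20)

Observing 3 successes and 19 failures updates Beta(1, 1) by adding the success and failure counts to the two shape parameters: α = 1+3 = 4, β = 1+19 = 20.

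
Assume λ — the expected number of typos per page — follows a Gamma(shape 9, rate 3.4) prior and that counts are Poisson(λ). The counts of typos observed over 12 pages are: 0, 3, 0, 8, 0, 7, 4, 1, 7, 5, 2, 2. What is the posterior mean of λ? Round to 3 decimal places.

The Poisson likelihood adds the total count to the shape and the number of exposure periods to the rate. Here ∑xᵢ = 39 and n = 12, so shape 9→48 and rate 3.4→15.4.
E[λ | data] = 48/15.4 = 3.117.

Posterior mean ≈ 3.117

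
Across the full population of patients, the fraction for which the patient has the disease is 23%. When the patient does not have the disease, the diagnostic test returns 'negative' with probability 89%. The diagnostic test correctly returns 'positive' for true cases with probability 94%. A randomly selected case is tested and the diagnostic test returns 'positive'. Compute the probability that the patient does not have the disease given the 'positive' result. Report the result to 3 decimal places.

Let H be the event that the patient has the disease. P(H) = 0.23, so P(¬H) = 0.77. With E the 'positive' result, P(E|H) = 0.94 and P(E|¬H) = 0.11.
P(E) = 0.94·0.23 + 0.11·0.77 = 0.21620 + 0.084700 = 0.30090.
By Bayes' theorem, P(H|E) = 0.21620 / 0.30090 = 0.719. Hence P(¬H|E) = 1 − 0.719 = 0.281.

P(¬H | E) ≈ 0.281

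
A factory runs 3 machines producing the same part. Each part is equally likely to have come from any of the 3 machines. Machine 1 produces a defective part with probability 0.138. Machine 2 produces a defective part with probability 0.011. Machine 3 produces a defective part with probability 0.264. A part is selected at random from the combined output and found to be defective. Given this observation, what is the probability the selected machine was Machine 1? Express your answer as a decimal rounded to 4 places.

Posterior probability ≈ 0.3341

P(defective|M1) = 0.138; P(defective|M2) = 0.011; P(defective|M3) = 0.264.
Prior × likelihood for each source: 0.333333·0.138=0.04600, 0.333333·0.011=0.003667, 0.333333·0.264=0.08800. Summing gives P(defective) = 0.13767.
P(Machine 1 | defective) = 0.04600 / 0.13767 = 0.3341.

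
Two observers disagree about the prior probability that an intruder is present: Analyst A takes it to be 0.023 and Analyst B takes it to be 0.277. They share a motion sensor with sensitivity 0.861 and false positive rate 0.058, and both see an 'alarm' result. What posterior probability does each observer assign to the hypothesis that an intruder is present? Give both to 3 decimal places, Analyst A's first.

P('+'|H) = 0.861, P('+'|¬H) = 0.058.
Analyst A: numerator 0.861·0.023 = 0.019803; evidence = 0.019803+0.058·0.977 = 0.076469; posterior = 0.259.
Analyst B: numerator 0.861·0.277 = 0.23850; evidence = 0.23850+0.058·0.723 = 0.28043; posterior = 0.850.

Analyst A: 0.259; Analyst B: 0.850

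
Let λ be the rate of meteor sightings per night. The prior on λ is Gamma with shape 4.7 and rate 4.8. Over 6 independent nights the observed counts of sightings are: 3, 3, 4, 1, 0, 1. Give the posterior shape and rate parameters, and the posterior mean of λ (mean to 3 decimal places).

The Poisson likelihood adds the total count to the shape and the number of exposure periods to the rate. Here ∑xᵢ = 12 and n = 6, so shape 4.7→16.7 and rate 4.8→10.8.
E[λ | data] = 16.7/10.8 = 1.546.

Posterior: Gamma(shape=16.7, rate=10.8); mean ≈ 1.546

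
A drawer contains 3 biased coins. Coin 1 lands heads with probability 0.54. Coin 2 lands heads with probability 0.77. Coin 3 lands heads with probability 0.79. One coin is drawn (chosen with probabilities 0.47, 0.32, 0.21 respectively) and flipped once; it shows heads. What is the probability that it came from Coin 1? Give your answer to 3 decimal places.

Posterior probability ≈ 0.381

P(heads|C1) = 0.54; P(heads|C2) = 0.77; P(heads|C3) = 0.79.
Prior × likelihood for each source: 0.47·0.54=0.2538, 0.32·0.77=0.2464, 0.21·0.79=0.1659. Summing gives P(heads) = 0.66610.
P(Coin 1 | heads) = 0.2538 / 0.66610 = 0.381.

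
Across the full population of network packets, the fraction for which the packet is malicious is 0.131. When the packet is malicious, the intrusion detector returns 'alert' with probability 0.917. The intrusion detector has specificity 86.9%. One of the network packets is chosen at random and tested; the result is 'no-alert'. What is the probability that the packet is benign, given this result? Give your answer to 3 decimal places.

Write H for 'the packet is malicious'. Prior odds H:¬H = 0.131/0.869 = 0.15075. For the 'no-alert' outcome, the likelihood ratio is 0.083/0.869 = 0.095512.
Posterior odds = 0.15075 × 0.095512 = 0.014398, so P(H|E) = 0.014398/(1+0.014398) = 0.014. Then P(¬H|E) = 1 − 0.014 = 0.986.

P(¬H | E) ≈ 0.986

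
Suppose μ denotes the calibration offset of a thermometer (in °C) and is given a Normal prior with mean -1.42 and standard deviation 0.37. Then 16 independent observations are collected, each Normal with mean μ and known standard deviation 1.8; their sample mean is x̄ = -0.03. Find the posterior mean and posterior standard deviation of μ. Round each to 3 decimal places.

Posterior mean ≈ -0.859; posterior SD ≈ 0.286

With known σ, the Normal prior is conjugate. Weight on the data is w = (n/σ²)/(n/σ² + 1/τ₀²) = 4.93827/(4.93827+7.30460) = 0.40336.
Posterior mean = w·x̄ + (1−w)·μ₀ = 0.40336·-0.03 + 0.59664·-1.42 = -0.859. Posterior variance = 1/(4.93827+7.30460) = 0.0816802, so SD = 0.286.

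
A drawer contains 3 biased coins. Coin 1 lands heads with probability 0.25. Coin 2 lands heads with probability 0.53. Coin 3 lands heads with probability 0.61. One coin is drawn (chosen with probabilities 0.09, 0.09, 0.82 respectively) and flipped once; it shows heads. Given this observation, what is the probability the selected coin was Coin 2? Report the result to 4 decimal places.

Posterior probability ≈ 0.0836

Tabulate prior·likelihood by source: [1] prior 0.09, lik 0.25, product 0.02250; [2] prior 0.09, lik 0.53, product 0.04770; [3] prior 0.82, lik 0.61, product 0.5002.
Normalizing constant = 0.57040; the posterior for Coin 2 is its product over the sum, 0.04770/0.57040 = 0.0836.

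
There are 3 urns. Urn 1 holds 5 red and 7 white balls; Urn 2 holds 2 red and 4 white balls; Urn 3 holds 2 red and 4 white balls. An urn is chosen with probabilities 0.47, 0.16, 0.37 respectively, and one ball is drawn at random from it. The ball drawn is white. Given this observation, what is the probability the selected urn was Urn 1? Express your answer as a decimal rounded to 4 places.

Posterior probability ≈ 0.4369

P(white|Urn 1) = 0.5833; P(white|Urn 2) = 0.6667; P(white|Urn 3) = 0.6667.
Prior × likelihood for each source: 0.47·0.5833=0.2742, 0.16·0.6667=0.1067, 0.37·0.6667=0.2467. Summing gives P(white) = 0.62750.
P(Urn 1 | white) = 0.2742 / 0.62750 = 0.4369.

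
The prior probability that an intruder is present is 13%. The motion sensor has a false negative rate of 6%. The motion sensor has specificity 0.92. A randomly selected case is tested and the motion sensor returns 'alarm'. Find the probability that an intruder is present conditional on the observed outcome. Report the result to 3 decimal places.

Let H be the event that an intruder is present. P(H) = 0.13, so P(¬H) = 0.87. With E the 'alarm' result, P(E|H) = 0.94 and P(E|¬H) = 0.08.
P(E) = 0.94·0.13 + 0.08·0.87 = 0.12220 + 0.069600 = 0.19180.
By Bayes' theorem, P(H|E) = 0.12220 / 0.19180 = 0.637.

P(H | E) ≈ 0.637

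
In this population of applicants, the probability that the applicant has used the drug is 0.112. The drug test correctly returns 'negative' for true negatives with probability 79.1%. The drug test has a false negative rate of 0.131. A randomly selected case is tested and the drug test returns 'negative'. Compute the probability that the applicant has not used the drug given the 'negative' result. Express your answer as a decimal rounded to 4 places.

Write H for 'the applicant has used the drug'. Prior odds H:¬H = 0.112/0.888 = 0.12613. For the 'negative' outcome, the likelihood ratio is 0.131/0.791 = 0.16561.
Posterior odds = 0.12613 × 0.16561 = 0.020888, so P(H|E) = 0.020888/(1+0.020888) = 0.0205. Then P(¬H|E) = 1 − 0.0205 = 0.9795.

P(¬H | E) ≈ 0.9795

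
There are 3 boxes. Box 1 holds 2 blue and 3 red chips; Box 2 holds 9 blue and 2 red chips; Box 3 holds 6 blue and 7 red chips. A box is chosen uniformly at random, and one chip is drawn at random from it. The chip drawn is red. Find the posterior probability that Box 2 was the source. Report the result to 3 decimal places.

Posterior probability ≈ 0.138

Tabulate prior·likelihood by source: [1] prior 0.333333, lik 0.6, product 0.2000; [2] prior 0.333333, lik 0.1818, product 0.06061; [3] prior 0.333333, lik 0.5385, product 0.1795.
Normalizing constant = 0.44009; the posterior for Box 2 is its product over the sum, 0.06061/0.44009 = 0.138.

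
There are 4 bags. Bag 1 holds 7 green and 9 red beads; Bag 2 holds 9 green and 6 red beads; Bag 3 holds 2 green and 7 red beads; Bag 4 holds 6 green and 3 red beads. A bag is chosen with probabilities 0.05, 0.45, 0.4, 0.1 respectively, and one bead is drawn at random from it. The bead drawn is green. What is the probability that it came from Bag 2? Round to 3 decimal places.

P(green|Bag 1) = 0.4375; P(green|Bag 2) = 0.6; P(green|Bag 3) = 0.2222; P(green|Bag 4) = 0.6667.
Prior × likelihood for each source: 0.05·0.4375=0.02188, 0.45·0.6=0.2700, 0.4·0.2222=0.08889, 0.1·0.6667=0.06667. Summing gives P(green) = 0.44743.
P(Bag 2 | green) = 0.2700 / 0.44743 = 0.603.

Posterior probability ≈ 0.603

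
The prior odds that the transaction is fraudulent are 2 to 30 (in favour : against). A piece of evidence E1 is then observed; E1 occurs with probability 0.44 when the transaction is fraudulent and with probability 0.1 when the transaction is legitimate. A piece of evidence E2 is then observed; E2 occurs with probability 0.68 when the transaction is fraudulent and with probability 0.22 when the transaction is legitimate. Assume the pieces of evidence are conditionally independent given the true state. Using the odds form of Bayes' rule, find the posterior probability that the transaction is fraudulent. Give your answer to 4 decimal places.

Prior odds = 2/30 = 0.066667.
Likelihood ratio for E1 = 0.44/0.1 = 4.4000.
Likelihood ratio for E2 = 0.68/0.22 = 3.0909.
Posterior odds = prior odds × LR₁ × LR₂ = 0.90667.
Posterior probability = odds/(1+odds) = 0.90667/1.9067 = 0.4755.

Posterior probability ≈ 0.4755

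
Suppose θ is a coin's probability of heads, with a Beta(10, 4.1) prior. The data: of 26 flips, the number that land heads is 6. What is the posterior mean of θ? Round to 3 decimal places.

The binomial likelihood is conjugate to the Beta prior: with 6 successes and 20 failures, the posterior is Beta(10+6, 4.1+20) = Beta(16, 24.1).
E[θ | data] = 16/(16+24.1) = 0.399.

Posterior mean ≈ 0.399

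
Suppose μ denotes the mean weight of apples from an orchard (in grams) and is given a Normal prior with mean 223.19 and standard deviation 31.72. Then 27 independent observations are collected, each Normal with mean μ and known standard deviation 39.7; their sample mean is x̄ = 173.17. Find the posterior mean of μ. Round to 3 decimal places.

With known σ, the Normal prior is conjugate. Weight on the data is w = (n/σ²)/(n/σ² + 1/τ₀²) = 0.0171310/(0.0171310+0.00099388) = 0.94516.
Posterior mean = w·x̄ + (1−w)·μ₀ = 0.94516·173.17 + 0.054835·223.19 = 175.913.

Posterior mean ≈ 175.913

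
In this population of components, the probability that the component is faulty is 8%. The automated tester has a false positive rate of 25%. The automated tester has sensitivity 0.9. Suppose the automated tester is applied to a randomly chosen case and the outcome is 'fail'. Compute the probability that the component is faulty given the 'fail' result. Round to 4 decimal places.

Write H for 'the component is faulty'. Prior odds H:¬H = 0.08/0.92 = 0.086957. For the 'fail' outcome, the likelihood ratio is 0.9/0.25 = 3.6000.
Posterior odds = 0.086957 × 3.6000 = 0.31304, so P(H|E) = 0.31304/(1+0.31304) = 0.2384.

P(H | E) ≈ 0.2384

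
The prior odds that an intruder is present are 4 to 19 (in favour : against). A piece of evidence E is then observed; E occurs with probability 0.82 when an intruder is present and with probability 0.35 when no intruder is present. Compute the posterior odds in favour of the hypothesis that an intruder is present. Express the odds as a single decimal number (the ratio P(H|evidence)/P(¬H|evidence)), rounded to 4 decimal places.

Prior odds = 4/19 = 0.21053.
Likelihood ratio for E = 0.82/0.35 = 2.3429.
Posterior odds = prior odds × LR = 0.49323.

Posterior odds ≈ 0.4932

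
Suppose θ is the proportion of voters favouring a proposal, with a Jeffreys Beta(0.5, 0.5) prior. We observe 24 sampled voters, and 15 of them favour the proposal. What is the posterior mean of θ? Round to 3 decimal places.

The binomial likelihood is conjugate to the Beta prior: with 15 successes and 9 failures, the posterior is Beta(0.5+15, 0.5+9) = Beta(15.5, 9.5).
Posterior mean = α/(α+β) = 15.5/25 = 0.620.

Posterior mean ≈ 0.620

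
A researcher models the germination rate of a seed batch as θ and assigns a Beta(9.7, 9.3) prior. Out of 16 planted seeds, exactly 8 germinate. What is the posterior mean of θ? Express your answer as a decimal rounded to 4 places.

Observing 8 successes and 8 failures updates Beta(9.7, 9.3) by adding the success and failure counts to the two shape parameters: α = 9.7+8 = 17.7, β = 9.3+8 = 17.3.
E[θ | data] = 17.7/(17.7+17.3) = 0.5057.

Posterior mean ≈ 0.5057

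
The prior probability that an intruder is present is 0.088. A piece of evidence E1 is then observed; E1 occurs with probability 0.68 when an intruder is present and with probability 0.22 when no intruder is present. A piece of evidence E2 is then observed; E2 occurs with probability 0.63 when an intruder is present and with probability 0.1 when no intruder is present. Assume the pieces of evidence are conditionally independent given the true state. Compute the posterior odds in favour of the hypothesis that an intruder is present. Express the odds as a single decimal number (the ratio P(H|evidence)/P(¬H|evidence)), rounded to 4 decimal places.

Prior odds = 0.088/(1−0.088) = 0.096491. In log-odds, ln(0.096491) = -2.3383.
Add log likelihood ratios: ln(3.0909) + ln(6.3000) = 2.9690.
Posterior log-odds = 0.63071, so posterior odds = exp(0.63071) = 1.8789.

Posterior odds ≈ 1.8789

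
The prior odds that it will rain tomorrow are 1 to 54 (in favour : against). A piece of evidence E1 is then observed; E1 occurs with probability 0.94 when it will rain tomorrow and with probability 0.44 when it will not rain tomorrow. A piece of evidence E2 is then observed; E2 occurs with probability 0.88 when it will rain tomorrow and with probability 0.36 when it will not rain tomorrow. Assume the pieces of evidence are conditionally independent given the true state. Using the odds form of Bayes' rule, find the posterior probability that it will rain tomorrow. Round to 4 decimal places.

Posterior probability ≈ 0.0882

Prior odds = 1/54 = 0.018519. In log-odds, ln(0.018519) = -3.9890.
Add log likelihood ratios: ln(2.1364) + ln(2.4444) = 1.6529.
Posterior log-odds = -2.3361, so posterior odds = exp(-2.3361) = 0.096708. Converting, P(H|E) = 0.096708/1.0967 = 0.0882.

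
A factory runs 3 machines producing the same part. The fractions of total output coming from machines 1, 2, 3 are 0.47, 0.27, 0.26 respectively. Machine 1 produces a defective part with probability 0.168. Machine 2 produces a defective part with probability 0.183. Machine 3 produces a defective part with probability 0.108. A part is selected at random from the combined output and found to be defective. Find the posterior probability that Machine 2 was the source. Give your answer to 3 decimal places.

Tabulate prior·likelihood by source: [1] prior 0.47, lik 0.168, product 0.07896; [2] prior 0.27, lik 0.183, product 0.04941; [3] prior 0.26, lik 0.108, product 0.02808.
Normalizing constant = 0.15645; the posterior for Machine 2 is its product over the sum, 0.04941/0.15645 = 0.316.

Posterior probability ≈ 0.316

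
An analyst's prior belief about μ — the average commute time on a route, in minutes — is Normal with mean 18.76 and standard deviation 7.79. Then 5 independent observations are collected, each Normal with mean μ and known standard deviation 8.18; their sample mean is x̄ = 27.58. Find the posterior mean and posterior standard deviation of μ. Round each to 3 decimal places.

With known σ, the Normal prior is conjugate. Weight on the data is w = (n/σ²)/(n/σ² + 1/τ₀²) = 0.0747246/(0.0747246+0.0164788) = 0.81932.
Posterior mean = w·x̄ + (1−w)·μ₀ = 0.81932·27.58 + 0.18068·18.76 = 25.986. Posterior variance = 1/(0.0747246+0.0164788) = 10.9645, so SD = 3.311.

Posterior mean ≈ 25.986; posterior SD ≈ 3.311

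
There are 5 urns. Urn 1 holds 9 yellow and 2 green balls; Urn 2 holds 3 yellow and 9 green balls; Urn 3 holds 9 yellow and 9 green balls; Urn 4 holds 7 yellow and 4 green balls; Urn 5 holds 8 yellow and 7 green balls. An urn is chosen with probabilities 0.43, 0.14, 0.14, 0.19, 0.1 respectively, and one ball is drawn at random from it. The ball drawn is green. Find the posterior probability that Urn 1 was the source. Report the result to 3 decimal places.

Posterior probability ≈ 0.212

Tabulate prior·likelihood by source: [1] prior 0.43, lik 0.1818, product 0.07818; [2] prior 0.14, lik 0.75, product 0.1050; [3] prior 0.14, lik 0.5, product 0.07000; [4] prior 0.19, lik 0.3636, product 0.06909; [5] prior 0.1, lik 0.4667, product 0.04667.
Normalizing constant = 0.36894; the posterior for Urn 1 is its product over the sum, 0.07818/0.36894 = 0.212.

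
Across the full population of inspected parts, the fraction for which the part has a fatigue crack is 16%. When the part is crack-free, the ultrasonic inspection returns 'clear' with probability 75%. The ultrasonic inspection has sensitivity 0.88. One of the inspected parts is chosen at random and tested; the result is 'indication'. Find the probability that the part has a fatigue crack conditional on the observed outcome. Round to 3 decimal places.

P(H | E) ≈ 0.401

Write H for 'the part has a fatigue crack'. Prior odds H:¬H = 0.16/0.84 = 0.19048. For the 'indication' outcome, the likelihood ratio is 0.88/0.25 = 3.5200.
Posterior odds = 0.19048 × 3.5200 = 0.67048, so P(H|E) = 0.67048/(1+0.67048) = 0.401.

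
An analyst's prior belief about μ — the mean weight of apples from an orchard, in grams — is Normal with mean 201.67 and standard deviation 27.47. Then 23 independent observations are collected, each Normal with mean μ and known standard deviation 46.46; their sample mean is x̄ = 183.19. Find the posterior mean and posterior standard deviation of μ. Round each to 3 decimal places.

Posterior mean ≈ 185.234; posterior SD ≈ 9.136

With known σ, the Normal prior is conjugate. Weight on the data is w = (n/σ²)/(n/σ² + 1/τ₀²) = 0.0106554/(0.0106554+0.00132520) = 0.88939.
Posterior mean = w·x̄ + (1−w)·μ₀ = 0.88939·183.19 + 0.11061·201.67 = 185.234. Posterior variance = 1/(0.0106554+0.00132520) = 83.4683, so SD = 9.136.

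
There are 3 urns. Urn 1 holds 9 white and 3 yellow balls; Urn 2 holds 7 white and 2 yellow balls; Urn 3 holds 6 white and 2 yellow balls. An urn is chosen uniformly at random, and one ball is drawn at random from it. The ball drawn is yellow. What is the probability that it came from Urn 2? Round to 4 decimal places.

Posterior probability ≈ 0.3077

Tabulate prior·likelihood by source: [1] prior 0.333333, lik 0.25, product 0.08333; [2] prior 0.333333, lik 0.2222, product 0.07407; [3] prior 0.333333, lik 0.25, product 0.08333.
Normalizing constant = 0.24074; the posterior for Urn 2 is its product over the sum, 0.07407/0.24074 = 0.3077.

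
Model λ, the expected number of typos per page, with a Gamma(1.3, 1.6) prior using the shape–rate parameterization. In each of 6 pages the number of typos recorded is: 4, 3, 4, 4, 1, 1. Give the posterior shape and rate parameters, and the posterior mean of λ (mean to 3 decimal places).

Total count ∑xᵢ = 17 over n = 6 pages.
Gamma is conjugate to the Poisson likelihood: posterior is Gamma(shape = 1.3+17 = 18.3, rate = 1.6+6 = 7.6).
E[λ | data] = 18.3/7.6 = 2.408.

Posterior: Gamma(shape=18.3, rate=7.6); mean ≈ 2.408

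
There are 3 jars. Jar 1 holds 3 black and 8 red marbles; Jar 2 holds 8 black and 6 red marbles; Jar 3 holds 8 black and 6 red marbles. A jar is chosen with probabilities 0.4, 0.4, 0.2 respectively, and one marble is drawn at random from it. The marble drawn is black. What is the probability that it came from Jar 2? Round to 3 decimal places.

P(black|Jar 1) = 0.2727; P(black|Jar 2) = 0.5714; P(black|Jar 3) = 0.5714.
Prior × likelihood for each source: 0.4·0.2727=0.1091, 0.4·0.5714=0.2286, 0.2·0.5714=0.1143. Summing gives P(black) = 0.45195.
P(Jar 2 | black) = 0.2286 / 0.45195 = 0.506.

Posterior probability ≈ 0.506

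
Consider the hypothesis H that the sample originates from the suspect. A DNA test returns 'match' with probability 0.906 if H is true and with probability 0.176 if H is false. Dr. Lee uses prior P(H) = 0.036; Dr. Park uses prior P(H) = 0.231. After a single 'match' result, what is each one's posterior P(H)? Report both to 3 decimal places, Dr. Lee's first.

Dr. Lee: 0.161; Dr. Park: 0.607

P('+'|H) = 0.906, P('+'|¬H) = 0.176.
Dr. Lee: numerator 0.906·0.036 = 0.032616; evidence = 0.032616+0.176·0.964 = 0.20228; posterior = 0.161.
Dr. Park: numerator 0.906·0.231 = 0.20929; evidence = 0.20929+0.176·0.769 = 0.34463; posterior = 0.607.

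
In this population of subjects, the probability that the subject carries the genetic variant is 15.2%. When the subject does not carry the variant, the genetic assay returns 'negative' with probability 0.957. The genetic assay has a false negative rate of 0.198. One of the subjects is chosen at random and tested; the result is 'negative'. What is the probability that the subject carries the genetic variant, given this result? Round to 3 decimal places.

Let H be the event that the subject carries the genetic variant. P(H) = 0.152, so P(¬H) = 0.848. With E the 'negative' result, P(E|H) = 0.198 and P(E|¬H) = 0.957.
P(E) = 0.198·0.152 + 0.957·0.848 = 0.030096 + 0.81154 = 0.84163.
By Bayes' theorem, P(H|E) = 0.030096 / 0.84163 = 0.036.

P(H | E) ≈ 0.036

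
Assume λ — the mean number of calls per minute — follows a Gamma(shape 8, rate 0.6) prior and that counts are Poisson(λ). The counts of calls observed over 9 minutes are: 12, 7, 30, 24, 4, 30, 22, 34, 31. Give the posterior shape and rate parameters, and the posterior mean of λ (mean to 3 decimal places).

Posterior: Gamma(shape=202, rate=9.6); mean ≈ 21.042

Total count ∑xᵢ = 194 over n = 9 minutes.
Gamma is conjugate to the Poisson likelihood: posterior is Gamma(shape = 8+194 = 202, rate = 0.6+9 = 9.6).
Posterior mean = shape/rate = 202/9.6 = 21.042.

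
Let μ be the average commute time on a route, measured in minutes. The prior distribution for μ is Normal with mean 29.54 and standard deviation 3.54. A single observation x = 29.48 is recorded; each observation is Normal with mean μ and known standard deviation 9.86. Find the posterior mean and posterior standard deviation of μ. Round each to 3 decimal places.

Prior precision 1/τ₀² = 1/3.54² = 0.0797983; data precision n/σ² = 1/9.86² = 0.0102860.
Posterior precision = 0.0797983 + 0.0102860 = 0.0900843, giving posterior SD = 1/√0.0900843 = 3.332.
Posterior mean = (0.0797983·29.54 + 0.0102860·29.48) / 0.0900843 = 29.533.

Posterior mean ≈ 29.533; posterior SD ≈ 3.332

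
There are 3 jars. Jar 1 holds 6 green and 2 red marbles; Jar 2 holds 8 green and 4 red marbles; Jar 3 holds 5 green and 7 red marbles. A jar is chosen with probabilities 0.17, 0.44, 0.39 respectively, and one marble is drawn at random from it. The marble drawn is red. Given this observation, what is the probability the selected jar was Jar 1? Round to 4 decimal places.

Posterior probability ≈ 0.1020

Tabulate prior·likelihood by source: [1] prior 0.17, lik 0.25, product 0.04250; [2] prior 0.44, lik 0.3333, product 0.1467; [3] prior 0.39, lik 0.5833, product 0.2275.
Normalizing constant = 0.41667; the posterior for Jar 1 is its product over the sum, 0.04250/0.41667 = 0.1020.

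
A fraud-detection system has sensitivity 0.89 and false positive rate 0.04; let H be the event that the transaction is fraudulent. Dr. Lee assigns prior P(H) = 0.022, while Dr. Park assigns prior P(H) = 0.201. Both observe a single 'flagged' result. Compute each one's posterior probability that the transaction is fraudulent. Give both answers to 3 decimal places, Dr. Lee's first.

Dr. Lee: 0.334; Dr. Park: 0.848

P('+'|H) = 0.89, P('+'|¬H) = 0.04.
Dr. Lee: numerator 0.89·0.022 = 0.019580; evidence = 0.019580+0.04·0.978 = 0.058700; posterior = 0.334.
Dr. Park: numerator 0.89·0.201 = 0.17889; evidence = 0.17889+0.04·0.799 = 0.21085; posterior = 0.848.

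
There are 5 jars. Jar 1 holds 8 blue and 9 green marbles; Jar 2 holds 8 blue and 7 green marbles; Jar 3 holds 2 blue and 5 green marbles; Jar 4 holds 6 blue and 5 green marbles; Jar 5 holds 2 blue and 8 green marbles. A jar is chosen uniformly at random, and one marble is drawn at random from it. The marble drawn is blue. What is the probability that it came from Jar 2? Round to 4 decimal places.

Tabulate prior·likelihood by source: [1] prior 0.2, lik 0.4706, product 0.09412; [2] prior 0.2, lik 0.5333, product 0.1067; [3] prior 0.2, lik 0.2857, product 0.05714; [4] prior 0.2, lik 0.5455, product 0.1091; [5] prior 0.2, lik 0.2, product 0.04000.
Normalizing constant = 0.40702; the posterior for Jar 2 is its product over the sum, 0.1067/0.40702 = 0.2621.

Posterior probability ≈ 0.2621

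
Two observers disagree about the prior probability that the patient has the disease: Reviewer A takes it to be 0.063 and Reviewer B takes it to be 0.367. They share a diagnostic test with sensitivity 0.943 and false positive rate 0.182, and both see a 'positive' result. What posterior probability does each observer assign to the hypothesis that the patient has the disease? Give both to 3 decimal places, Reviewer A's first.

The likelihood ratio for a 'positive' result is 0.943/0.182 = 5.1813.
Reviewer A: prior odds 0.063/0.937 = 0.067236; posterior odds 0.34837; posterior probability 0.258.
Reviewer B: prior odds 0.367/0.633 = 0.57978; posterior odds 3.0040; posterior probability 0.750.

Reviewer A: 0.258; Reviewer B: 0.750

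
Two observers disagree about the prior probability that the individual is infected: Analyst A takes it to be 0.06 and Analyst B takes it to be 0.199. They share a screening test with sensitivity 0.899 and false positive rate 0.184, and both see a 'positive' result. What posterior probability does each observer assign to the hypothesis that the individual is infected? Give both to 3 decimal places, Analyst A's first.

The likelihood ratio for a 'positive' result is 0.899/0.184 = 4.8859.
Analyst A: prior odds 0.06/0.94 = 0.063830; posterior odds 0.31186; posterior probability 0.238.
Analyst B: prior odds 0.199/0.801 = 0.24844; posterior odds 1.2138; posterior probability 0.548.

Analyst A: 0.238; Analyst B: 0.548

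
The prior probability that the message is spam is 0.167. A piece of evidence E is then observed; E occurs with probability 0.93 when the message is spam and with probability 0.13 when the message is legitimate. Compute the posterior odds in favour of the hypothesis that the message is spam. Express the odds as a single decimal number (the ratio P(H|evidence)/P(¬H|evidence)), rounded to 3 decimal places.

Posterior odds ≈ 1.434

Prior odds = 0.167/(1−0.167) = 0.20048.
Likelihood ratio for E = 0.93/0.13 = 7.1538.
Posterior odds = prior odds × LR = 1.4342.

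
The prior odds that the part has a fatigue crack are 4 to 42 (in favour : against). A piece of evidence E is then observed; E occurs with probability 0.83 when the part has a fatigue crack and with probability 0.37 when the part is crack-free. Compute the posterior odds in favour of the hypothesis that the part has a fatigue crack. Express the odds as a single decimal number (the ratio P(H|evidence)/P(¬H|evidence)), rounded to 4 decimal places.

Prior odds = 4/42 = 0.095238. In log-odds, ln(0.095238) = -2.3514.
Add log likelihood ratio: ln(2.2432) = 0.80792.
Posterior log-odds = -1.5435, so posterior odds = exp(-1.5435) = 0.21364.

Posterior odds ≈ 0.2136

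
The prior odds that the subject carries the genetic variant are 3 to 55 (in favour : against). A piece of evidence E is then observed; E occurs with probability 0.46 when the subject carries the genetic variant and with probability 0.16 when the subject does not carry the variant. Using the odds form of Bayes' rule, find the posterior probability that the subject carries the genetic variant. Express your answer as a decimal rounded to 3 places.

Prior odds = 3/55 = 0.054545.
Likelihood ratio for E = 0.46/0.16 = 2.8750.
Posterior odds = prior odds × LR = 0.15682.
Posterior probability = odds/(1+odds) = 0.15682/1.1568 = 0.136.

Posterior probability ≈ 0.136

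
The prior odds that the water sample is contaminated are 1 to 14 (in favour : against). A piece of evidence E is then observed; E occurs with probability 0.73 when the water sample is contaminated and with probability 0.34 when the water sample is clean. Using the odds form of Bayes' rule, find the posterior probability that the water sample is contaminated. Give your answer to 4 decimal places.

Prior odds = 1/14 = 0.071429.
Likelihood ratio for E = 0.73/0.34 = 2.1471.
Posterior odds = prior odds × LR = 0.15336.
Posterior probability = odds/(1+odds) = 0.15336/1.1534 = 0.1330.

Posterior probability ≈ 0.1330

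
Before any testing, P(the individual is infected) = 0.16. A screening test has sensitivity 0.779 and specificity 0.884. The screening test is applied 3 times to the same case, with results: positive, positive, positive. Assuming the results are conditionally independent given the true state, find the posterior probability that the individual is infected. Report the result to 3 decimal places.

Let H be the event that the individual is infected; start with P(H) = 0.16. P('positive'|H) = 0.779, P('positive'|¬H) = 0.116.
Update on result 1 ('positive'): P(H) ← 0.779·0.1600 / (0.779·0.1600 + 0.116·0.8400) = 0.12464/0.22208 = 0.5612.
Update on result 2 ('positive'): P(H) ← 0.779·0.5612 / (0.779·0.5612 + 0.116·0.4388) = 0.43721/0.48810 = 0.8957.
Update on result 3 ('positive'): P(H) ← 0.779·0.8957 / (0.779·0.8957 + 0.116·0.1043) = 0.69777/0.70987 = 0.9830.

Posterior P(H) ≈ 0.983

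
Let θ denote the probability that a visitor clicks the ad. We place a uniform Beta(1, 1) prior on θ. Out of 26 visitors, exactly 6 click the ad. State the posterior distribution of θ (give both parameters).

Observing 6 successes and 20 failures updates Beta(1, 1) by adding the success and failure counts to the two shape parameters: α = 1+6 = 7, β = 1+20 = 21.

Posterior: Beta(7, 21)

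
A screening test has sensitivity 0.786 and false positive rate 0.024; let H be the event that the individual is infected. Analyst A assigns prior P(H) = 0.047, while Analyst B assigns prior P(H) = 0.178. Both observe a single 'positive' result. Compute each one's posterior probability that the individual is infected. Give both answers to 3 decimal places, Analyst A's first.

The likelihood ratio for a 'positive' result is 0.786/0.024 = 32.750.
Analyst A: prior odds 0.047/0.953 = 0.049318; posterior odds 1.6152; posterior probability 0.618.
Analyst B: prior odds 0.178/0.822 = 0.21655; posterior odds 7.0918; posterior probability 0.876.

Analyst A: 0.618; Analyst B: 0.876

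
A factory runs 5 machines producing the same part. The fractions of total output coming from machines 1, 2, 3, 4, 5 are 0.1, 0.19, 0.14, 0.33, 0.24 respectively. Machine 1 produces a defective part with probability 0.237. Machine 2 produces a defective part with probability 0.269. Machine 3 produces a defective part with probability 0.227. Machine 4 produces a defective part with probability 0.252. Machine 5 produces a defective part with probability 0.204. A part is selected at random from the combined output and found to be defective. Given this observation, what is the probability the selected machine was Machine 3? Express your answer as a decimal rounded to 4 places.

Posterior probability ≈ 0.1331

Tabulate prior·likelihood by source: [1] prior 0.1, lik 0.237, product 0.02370; [2] prior 0.19, lik 0.269, product 0.05111; [3] prior 0.14, lik 0.227, product 0.03178; [4] prior 0.33, lik 0.252, product 0.08316; [5] prior 0.24, lik 0.204, product 0.04896.
Normalizing constant = 0.23871; the posterior for Machine 3 is its product over the sum, 0.03178/0.23871 = 0.1331.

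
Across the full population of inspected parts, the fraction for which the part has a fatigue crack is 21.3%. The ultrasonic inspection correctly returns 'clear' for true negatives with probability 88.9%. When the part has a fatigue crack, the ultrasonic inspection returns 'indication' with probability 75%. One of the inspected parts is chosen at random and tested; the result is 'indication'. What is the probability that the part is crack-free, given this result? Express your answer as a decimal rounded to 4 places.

Write H for 'the part has a fatigue crack'. Prior odds H:¬H = 0.213/0.787 = 0.27065. For the 'indication' outcome, the likelihood ratio is 0.75/0.111 = 6.7568.
Posterior odds = 0.27065 × 6.7568 = 1.8287, so P(H|E) = 1.8287/(1+1.8287) = 0.6465. Then P(¬H|E) = 1 − 0.6465 = 0.3535.

P(¬H | E) ≈ 0.3535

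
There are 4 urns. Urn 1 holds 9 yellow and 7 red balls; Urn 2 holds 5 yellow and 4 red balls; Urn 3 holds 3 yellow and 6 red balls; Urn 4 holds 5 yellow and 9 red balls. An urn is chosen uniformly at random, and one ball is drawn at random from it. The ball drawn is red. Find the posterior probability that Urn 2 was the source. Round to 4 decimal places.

Posterior probability ≈ 0.2028

P(red|Urn 1) = 0.4375; P(red|Urn 2) = 0.4444; P(red|Urn 3) = 0.6667; P(red|Urn 4) = 0.6429.
Prior × likelihood for each source: 0.25·0.4375=0.1094, 0.25·0.4444=0.1111, 0.25·0.6667=0.1667, 0.25·0.6429=0.1607. Summing gives P(red) = 0.54787.
P(Urn 2 | red) = 0.1111 / 0.54787 = 0.2028.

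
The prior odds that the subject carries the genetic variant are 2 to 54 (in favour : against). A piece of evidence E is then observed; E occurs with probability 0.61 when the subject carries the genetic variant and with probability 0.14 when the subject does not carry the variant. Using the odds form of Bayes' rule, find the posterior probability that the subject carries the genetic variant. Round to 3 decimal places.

Posterior probability ≈ 0.139

Prior odds = 2/54 = 0.037037. In log-odds, ln(0.037037) = -3.2958.
Add log likelihood ratio: ln(4.3571) = 1.4718.
Posterior log-odds = -1.8240, so posterior odds = exp(-1.8240) = 0.16138. Converting, P(H|E) = 0.16138/1.1614 = 0.139.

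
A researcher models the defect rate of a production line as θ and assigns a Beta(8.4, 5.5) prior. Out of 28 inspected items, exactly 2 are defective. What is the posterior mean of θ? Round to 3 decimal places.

Posterior mean ≈ 0.248

Observing 2 successes and 26 failures updates Beta(8.4, 5.5) by adding the success and failure counts to the two shape parameters: α = 8.4+2 = 10.4, β = 5.5+26 = 31.5.
Posterior mean = α/(α+β) = 10.4/41.9 = 0.248.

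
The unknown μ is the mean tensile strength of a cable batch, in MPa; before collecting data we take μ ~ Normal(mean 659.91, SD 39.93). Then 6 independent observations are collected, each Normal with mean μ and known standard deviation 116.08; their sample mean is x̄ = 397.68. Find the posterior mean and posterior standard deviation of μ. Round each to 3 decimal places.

With known σ, the Normal prior is conjugate. Weight on the data is w = (n/σ²)/(n/σ² + 1/τ₀²) = 0.00044528/(0.00044528+0.00062719) = 0.41519.
Posterior mean = w·x̄ + (1−w)·μ₀ = 0.41519·397.68 + 0.58481·659.91 = 551.034. Posterior variance = 1/(0.00044528+0.00062719) = 932.421, so SD = 30.536.

Posterior mean ≈ 551.034; posterior SD ≈ 30.536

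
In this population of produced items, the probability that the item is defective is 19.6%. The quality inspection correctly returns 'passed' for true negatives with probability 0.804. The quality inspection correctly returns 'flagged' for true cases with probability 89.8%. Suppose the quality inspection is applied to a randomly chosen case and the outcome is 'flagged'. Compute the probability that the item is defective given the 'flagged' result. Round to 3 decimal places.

P(H | E) ≈ 0.528

Write H for 'the item is defective'. Prior odds H:¬H = 0.196/0.804 = 0.24378. For the 'flagged' outcome, the likelihood ratio is 0.898/0.196 = 4.5816.
Posterior odds = 0.24378 × 4.5816 = 1.1169, so P(H|E) = 1.1169/(1+1.1169) = 0.528.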